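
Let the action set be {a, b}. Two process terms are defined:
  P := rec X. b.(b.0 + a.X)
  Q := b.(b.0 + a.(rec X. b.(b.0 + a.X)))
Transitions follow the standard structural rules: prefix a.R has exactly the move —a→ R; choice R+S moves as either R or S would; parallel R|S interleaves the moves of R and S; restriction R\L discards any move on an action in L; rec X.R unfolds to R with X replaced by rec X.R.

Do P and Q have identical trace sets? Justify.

traces(P) = traces(Q)

LTS(P): 3 reachable states
  s0 = rec X. b.(b.0 + a.X) :: =b=> s1
  s1 = b.0 + a.(rec X. b.(b.0 + a.X)) :: =a=> s0, =b=> s2
  s2 = 0 :: stopped
LTS(Q): 4 reachable states
  t0 = b.(b.0 + a.(rec X. b.(b.0 + a.X))) :: =b=> t1
  t1 = b.0 + a.(rec X. b.(b.0 + a.X)) :: =a=> t2, =b=> t3
  t2 = rec X. b.(b.0 + a.X) :: =b=> t1
  t3 = 0 :: stopped
Partition-refinement fixed point:
  B0 = {s0, t0, t2}
  B1 = {s1, t1}
  B2 = {s2, t3}
s0 ∈ B0, t0 ∈ B0 → same block
Bisimilar ⇒ trace-equivalent.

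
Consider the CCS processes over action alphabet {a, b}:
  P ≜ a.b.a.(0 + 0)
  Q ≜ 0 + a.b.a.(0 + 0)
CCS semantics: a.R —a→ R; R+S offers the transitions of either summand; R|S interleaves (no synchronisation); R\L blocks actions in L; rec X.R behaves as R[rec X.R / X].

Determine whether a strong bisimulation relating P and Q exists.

bisimilar

P's transition system — 4 states:
  p0 = a.b.a.(0 + 0) | =a=> p1
  p1 = b.a.(0 + 0) | =b=> p2
  p2 = a.(0 + 0) | =a=> p3
  p3 = 0 + 0 | ∅
Q's transition system — 4 states:
  q0 = 0 + a.b.a.(0 + 0) | =a=> q1
  q1 = b.a.(0 + 0) | =b=> q2
  q2 = a.(0 + 0) | =a=> q3
  q3 = 0 + 0 | ∅
Partition-refinement fixed point:
  B0 = {p0, q0}
  B1 = {p1, q1}
  B2 = {p2, q2}
  B3 = {p3, q3}
p0 ∈ B0, q0 ∈ B0 → same block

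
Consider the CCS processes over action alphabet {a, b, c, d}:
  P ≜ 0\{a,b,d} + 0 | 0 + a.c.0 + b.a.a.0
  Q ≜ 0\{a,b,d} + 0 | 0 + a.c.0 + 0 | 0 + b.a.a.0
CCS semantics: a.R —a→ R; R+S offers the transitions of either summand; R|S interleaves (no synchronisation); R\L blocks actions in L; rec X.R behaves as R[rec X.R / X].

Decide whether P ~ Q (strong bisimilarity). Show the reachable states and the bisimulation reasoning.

YES

Reachable graph of P (5 states):
  p0 = 0\{a,b,d} + 0 | 0 + a.c.0 + b.a.a.0 | -a-> p1, -b-> p2
  p1 = c.0 | -c-> p3
  p2 = a.a.0 | -a-> p4
  p3 = 0 | ·
  p4 = a.0 | -a-> p3
Reachable graph of Q (5 states):
  q0 = 0\{a,b,d} + 0 | 0 + a.c.0 + 0 | 0 + b.a.a.0 | -a-> q1, -b-> q2
  q1 = c.0 | -c-> q3
  q2 = a.a.0 | -a-> q4
  q3 = 0 | ·
  q4 = a.0 | -a-> q3
Bisimilarity quotient blocks:
  B0 = {p0, q0}
  B1 = {p1, q1}
  B2 = {p3, q3}
  B3 = {p2, q2}
  B4 = {p4, q4}
p0 ∈ B0, q0 ∈ B0 → same block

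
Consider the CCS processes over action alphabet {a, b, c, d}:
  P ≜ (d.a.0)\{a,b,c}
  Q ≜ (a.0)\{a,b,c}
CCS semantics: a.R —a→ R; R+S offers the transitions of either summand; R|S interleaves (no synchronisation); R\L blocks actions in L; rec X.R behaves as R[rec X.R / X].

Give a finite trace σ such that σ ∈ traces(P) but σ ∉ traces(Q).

d

Reachable graph of P (2 states):
  s0 = (d.a.0)\{a,b,c} :: —d→ s1
  s1 = (a.0)\{a,b,c} :: (no moves)
Reachable graph of Q (1 states):
  t0 = (a.0)\{a,b,c} :: (no moves)
Trace ⟨d⟩ through P, begin at {s0}:
  step 1 (d): {s1}
  — P admits the full trace.
Trace ⟨d⟩ through Q, begin at {t0}:
  step 1 (d): no successor for Q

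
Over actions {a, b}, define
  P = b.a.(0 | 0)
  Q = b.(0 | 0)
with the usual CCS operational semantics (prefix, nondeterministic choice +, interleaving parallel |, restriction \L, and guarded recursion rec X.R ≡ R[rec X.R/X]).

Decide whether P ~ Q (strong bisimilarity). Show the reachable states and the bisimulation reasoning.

not bisimilar

P's transition system — 3 states:
  m0 = b.a.(0 | 0) ⊢ ··b··> m1
  m1 = a.(0 | 0) ⊢ ··a··> m2
  m2 = 0 | 0 ⊢ deadlocked
Q's transition system — 2 states:
  n0 = b.(0 | 0) ⊢ ··b··> n1
  n1 = 0 | 0 ⊢ deadlocked
Coarsest stable partition (strong bisimilarity classes):
  B0 = {m0}
  B1 = {m1}
  B2 = {m2, n1}
  B3 = {n0}
m0 ∈ B0, n0 ∈ B3 → different blocks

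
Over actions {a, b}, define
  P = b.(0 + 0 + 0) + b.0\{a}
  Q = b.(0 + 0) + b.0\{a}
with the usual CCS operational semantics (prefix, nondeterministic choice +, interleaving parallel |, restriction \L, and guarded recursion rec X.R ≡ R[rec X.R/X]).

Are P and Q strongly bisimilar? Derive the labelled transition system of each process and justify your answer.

P's transition system — 3 states:
  p0 = b.(0 + 0 + 0) + b.0\{a} | —b→ p1, —b→ p2
  p1 = 0 + 0 + 0 | deadlocked
  p2 = 0\{a} | deadlocked
Q's transition system — 3 states:
  q0 = b.(0 + 0) + b.0\{a} | —b→ q1, —b→ q2
  q1 = 0 + 0 | deadlocked
  q2 = 0\{a} | deadlocked
Coarsest stable partition (strong bisimilarity classes):
  B0 = {p0, q0}
  B1 = {p1, p2, q1, q2}
p0 ∈ B0, q0 ∈ B0 → same block

YES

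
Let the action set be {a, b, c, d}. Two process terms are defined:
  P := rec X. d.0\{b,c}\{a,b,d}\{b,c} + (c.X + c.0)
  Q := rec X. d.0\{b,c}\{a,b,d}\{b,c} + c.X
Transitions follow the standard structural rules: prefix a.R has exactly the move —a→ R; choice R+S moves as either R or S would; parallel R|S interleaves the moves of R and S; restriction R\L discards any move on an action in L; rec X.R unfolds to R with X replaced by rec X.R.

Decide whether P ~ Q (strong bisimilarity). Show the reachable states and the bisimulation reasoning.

P's transition system — 3 states:
  s0 = rec X. d.0\{b,c}\{a,b,d}\{b,c} + (c.X + c.0) :: --c--▸ s0, --c--▸ s1, --d--▸ s2
  s1 = 0 :: stopped
  s2 = 0\{b,c}\{a,b,d}\{b,c} :: stopped
Q's transition system — 2 states:
  t0 = rec X. d.0\{b,c}\{a,b,d}\{b,c} + c.X :: --c--▸ t0, --d--▸ t1
  t1 = 0\{b,c}\{a,b,d}\{b,c} :: stopped
Bisimilarity quotient blocks:
  B0 = {s0}
  B1 = {s1, s2, t1}
  B2 = {t0}
s0 ∈ B0, t0 ∈ B2 → different blocks

P ≁ Q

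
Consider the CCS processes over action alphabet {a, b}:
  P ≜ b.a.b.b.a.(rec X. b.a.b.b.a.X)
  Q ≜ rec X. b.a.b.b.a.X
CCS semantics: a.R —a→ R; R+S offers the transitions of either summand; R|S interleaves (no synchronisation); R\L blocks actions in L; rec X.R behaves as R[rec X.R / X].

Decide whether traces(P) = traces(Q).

LTS(P): 6 reachable states
  m0 = b.a.b.b.a.(rec X. b.a.b.b.a.X) :: ··b··> m1
  m1 = a.b.b.a.(rec X. b.a.b.b.a.X) :: ··a··> m2
  m2 = b.b.a.(rec X. b.a.b.b.a.X) :: ··b··> m3
  m3 = b.a.(rec X. b.a.b.b.a.X) :: ··b··> m4
  m4 = a.(rec X. b.a.b.b.a.X) :: ··a··> m5
  m5 = rec X. b.a.b.b.a.X :: ··b··> m1
LTS(Q): 5 reachable states
  n0 = rec X. b.a.b.b.a.X :: ··b··> n1
  n1 = a.b.b.a.(rec X. b.a.b.b.a.X) :: ··a··> n2
  n2 = b.b.a.(rec X. b.a.b.b.a.X) :: ··b··> n3
  n3 = b.a.(rec X. b.a.b.b.a.X) :: ··b··> n4
  n4 = a.(rec X. b.a.b.b.a.X) :: ··a··> n0
Bisimilarity quotient blocks:
  B0 = {m0, m5, n0}
  B1 = {m1, n1}
  B2 = {m2, n2}
  B3 = {m3, n3}
  B4 = {m4, n4}
m0 ∈ B0, n0 ∈ B0 → same block
Bisimilar ⇒ trace-equivalent.

traces(P) = traces(Q)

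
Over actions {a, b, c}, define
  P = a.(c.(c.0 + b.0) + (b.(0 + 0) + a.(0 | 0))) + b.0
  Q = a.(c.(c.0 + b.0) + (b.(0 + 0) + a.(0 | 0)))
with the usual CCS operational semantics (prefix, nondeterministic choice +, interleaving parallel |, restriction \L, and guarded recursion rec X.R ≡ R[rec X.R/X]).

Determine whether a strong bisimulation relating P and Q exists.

P ≁ Q

P's transition system — 6 states:
  m0 = a.(c.(c.0 + b.0) + (b.(0 + 0) + a.(0 | 0))) + b.0 :: =a=> m1, =b=> m2
  m1 = c.(c.0 + b.0) + (b.(0 + 0) + a.(0 | 0)) :: =a=> m3, =b=> m4, =c=> m5
  m2 = 0 :: stopped
  m3 = 0 | 0 :: stopped
  m4 = 0 + 0 :: stopped
  m5 = c.0 + b.0 :: =b=> m2, =c=> m2
Q's transition system — 6 states:
  n0 = a.(c.(c.0 + b.0) + (b.(0 + 0) + a.(0 | 0))) :: =a=> n1
  n1 = c.(c.0 + b.0) + (b.(0 + 0) + a.(0 | 0)) :: =a=> n2, =b=> n3, =c=> n4
  n2 = 0 | 0 :: stopped
  n3 = 0 + 0 :: stopped
  n4 = c.0 + b.0 :: =b=> n5, =c=> n5
  n5 = 0 :: stopped
Coarsest stable partition (strong bisimilarity classes):
  B0 = {m0}
  B1 = {m1, n1}
  B2 = {m2, m3, m4, n2, n3, n5}
  B3 = {m5, n4}
  B4 = {n0}
m0 ∈ B0, n0 ∈ B4 → different blocks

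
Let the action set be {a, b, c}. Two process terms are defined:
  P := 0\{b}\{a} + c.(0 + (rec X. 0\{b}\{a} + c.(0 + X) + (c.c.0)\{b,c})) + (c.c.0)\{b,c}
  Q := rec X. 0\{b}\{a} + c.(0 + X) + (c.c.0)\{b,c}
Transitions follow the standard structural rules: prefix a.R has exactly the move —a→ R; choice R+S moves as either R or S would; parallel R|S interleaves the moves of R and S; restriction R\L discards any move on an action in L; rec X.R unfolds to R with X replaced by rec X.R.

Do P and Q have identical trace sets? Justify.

Reachable graph of P (2 states):
  p0 = 0\{b}\{a} + c.(0 + (rec X. 0\{b}\{a} + c.(0 + X) + (c.c.0)\{b,c})) + (c.c.0)\{b,c} ⊢ =c=> p1
  p1 = 0 + (rec X. 0\{b}\{a} + c.(0 + X) + (c.c.0)\{b,c}) ⊢ =c=> p1
Reachable graph of Q (2 states):
  q0 = rec X. 0\{b}\{a} + c.(0 + X) + (c.c.0)\{b,c} ⊢ =c=> q1
  q1 = 0 + (rec X. 0\{b}\{a} + c.(0 + X) + (c.c.0)\{b,c}) ⊢ =c=> q1
Coarsest stable partition (strong bisimilarity classes):
  B0 = {p0, p1, q0, q1}
p0 ∈ B0, q0 ∈ B0 → same block
Bisimilar ⇒ trace-equivalent.

YES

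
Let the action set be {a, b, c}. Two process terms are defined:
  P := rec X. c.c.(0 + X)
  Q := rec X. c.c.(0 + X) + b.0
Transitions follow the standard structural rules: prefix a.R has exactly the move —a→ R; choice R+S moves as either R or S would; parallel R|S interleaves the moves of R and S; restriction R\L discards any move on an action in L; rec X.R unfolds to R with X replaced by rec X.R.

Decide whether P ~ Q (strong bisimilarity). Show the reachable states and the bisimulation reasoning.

Reachable graph of P (3 states):
  s0 = rec X. c.c.(0 + X) :: --c--▸ s1
  s1 = c.(0 + (rec X. c.c.(0 + X))) :: --c--▸ s2
  s2 = 0 + (rec X. c.c.(0 + X)) :: --c--▸ s1
Reachable graph of Q (4 states):
  t0 = rec X. c.c.(0 + X) + b.0 :: --b--▸ t1, --c--▸ t2
  t1 = 0 :: ·
  t2 = c.(0 + (rec X. c.c.(0 + X) + b.0)) :: --c--▸ t3
  t3 = 0 + (rec X. c.c.(0 + X) + b.0) :: --b--▸ t1, --c--▸ t2
Partition-refinement fixed point:
  B0 = {s0, s1, s2}
  B1 = {t0, t3}
  B2 = {t1}
  B3 = {t2}
s0 ∈ B0, t0 ∈ B1 → different blocks

P ≁ Q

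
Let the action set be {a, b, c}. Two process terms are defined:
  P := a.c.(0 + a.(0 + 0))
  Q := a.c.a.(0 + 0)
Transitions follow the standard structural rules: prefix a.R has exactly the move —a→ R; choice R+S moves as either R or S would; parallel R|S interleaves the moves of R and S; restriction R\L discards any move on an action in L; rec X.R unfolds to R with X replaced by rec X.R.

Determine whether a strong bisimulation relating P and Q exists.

Reachable graph of P (4 states):
  u0 = a.c.(0 + a.(0 + 0)) ⊢ -a-> u1
  u1 = c.(0 + a.(0 + 0)) ⊢ -c-> u2
  u2 = 0 + a.(0 + 0) ⊢ -a-> u3
  u3 = 0 + 0 ⊢ (no moves)
Reachable graph of Q (4 states):
  v0 = a.c.a.(0 + 0) ⊢ -a-> v1
  v1 = c.a.(0 + 0) ⊢ -c-> v2
  v2 = a.(0 + 0) ⊢ -a-> v3
  v3 = 0 + 0 ⊢ (no moves)
Partition-refinement fixed point:
  B0 = {u0, v0}
  B1 = {u1, v1}
  B2 = {u2, v2}
  B3 = {u3, v3}
u0 ∈ B0, v0 ∈ B0 → same block

P ~ Q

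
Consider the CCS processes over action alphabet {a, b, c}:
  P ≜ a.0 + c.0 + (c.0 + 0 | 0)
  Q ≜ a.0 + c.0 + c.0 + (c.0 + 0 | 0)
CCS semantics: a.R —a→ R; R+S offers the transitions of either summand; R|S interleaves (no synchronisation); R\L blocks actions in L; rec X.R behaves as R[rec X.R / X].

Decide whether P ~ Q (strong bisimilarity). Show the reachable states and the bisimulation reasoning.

YES

Reachable graph of P (2 states):
  s0 = a.0 + c.0 + (c.0 + 0 | 0) | —a→ s1, —c→ s1
  s1 = 0 | (no moves)
Reachable graph of Q (2 states):
  t0 = a.0 + c.0 + c.0 + (c.0 + 0 | 0) | —a→ t1, —c→ t1
  t1 = 0 | (no moves)
Bisimilarity quotient blocks:
  B0 = {s0, t0}
  B1 = {s1, t1}
s0 ∈ B0, t0 ∈ B0 → same block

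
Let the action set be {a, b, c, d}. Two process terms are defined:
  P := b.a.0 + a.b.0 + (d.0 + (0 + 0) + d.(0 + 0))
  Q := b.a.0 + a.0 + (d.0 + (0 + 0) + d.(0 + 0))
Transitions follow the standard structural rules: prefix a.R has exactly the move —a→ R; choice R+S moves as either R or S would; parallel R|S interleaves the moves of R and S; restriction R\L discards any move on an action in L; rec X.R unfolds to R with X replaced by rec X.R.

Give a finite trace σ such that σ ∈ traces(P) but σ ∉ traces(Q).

ab

LTS(P): 5 reachable states
  m0 = b.a.0 + a.b.0 + (d.0 + (0 + 0) + d.(0 + 0)) ⊢ —a→ m1, —b→ m2, —d→ m3, —d→ m4
  m1 = b.0 ⊢ —b→ m3
  m2 = a.0 ⊢ —a→ m3
  m3 = 0 ⊢ deadlocked
  m4 = 0 + 0 ⊢ deadlocked
LTS(Q): 4 reachable states
  n0 = b.a.0 + a.0 + (d.0 + (0 + 0) + d.(0 + 0)) ⊢ —a→ n1, —b→ n2, —d→ n1, —d→ n3
  n1 = 0 ⊢ deadlocked
  n2 = a.0 ⊢ —a→ n1
  n3 = 0 + 0 ⊢ deadlocked
Trace ⟨ab⟩ through P, begin at {m0}:
  step 1 (a): {m1}
  step 2 (b): {m3}
  — P admits the full trace.
Trace ⟨ab⟩ through Q, begin at {n0}:
  step 1 (a): {n1}
  step 2 (b): no successor for Q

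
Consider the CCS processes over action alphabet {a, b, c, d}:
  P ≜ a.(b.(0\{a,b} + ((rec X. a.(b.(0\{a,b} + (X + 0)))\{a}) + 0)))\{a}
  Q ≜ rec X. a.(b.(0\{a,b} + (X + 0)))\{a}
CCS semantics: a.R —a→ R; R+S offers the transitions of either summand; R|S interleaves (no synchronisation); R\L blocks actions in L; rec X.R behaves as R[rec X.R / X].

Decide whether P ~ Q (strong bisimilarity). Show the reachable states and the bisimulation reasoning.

bisimilar

LTS(P): 3 reachable states
  m0 = a.(b.(0\{a,b} + ((rec X. a.(b.(0\{a,b} + (X + 0)))\{a}) + 0)))\{a} → --a--▸ m1
  m1 = (b.(0\{a,b} + ((rec X. a.(b.(0\{a,b} + (X + 0)))\{a}) + 0)))\{a} → --b--▸ m2
  m2 = (0\{a,b} + ((rec X. a.(b.(0\{a,b} + (X + 0)))\{a}) + 0))\{a} → (no moves)
LTS(Q): 3 reachable states
  n0 = rec X. a.(b.(0\{a,b} + (X + 0)))\{a} → --a--▸ n1
  n1 = (b.(0\{a,b} + ((rec X. a.(b.(0\{a,b} + (X + 0)))\{a}) + 0)))\{a} → --b--▸ n2
  n2 = (0\{a,b} + ((rec X. a.(b.(0\{a,b} + (X + 0)))\{a}) + 0))\{a} → (no moves)
Bisimilarity quotient blocks:
  B0 = {m0, n0}
  B1 = {m1, n1}
  B2 = {m2, n2}
m0 ∈ B0, n0 ∈ B0 → same block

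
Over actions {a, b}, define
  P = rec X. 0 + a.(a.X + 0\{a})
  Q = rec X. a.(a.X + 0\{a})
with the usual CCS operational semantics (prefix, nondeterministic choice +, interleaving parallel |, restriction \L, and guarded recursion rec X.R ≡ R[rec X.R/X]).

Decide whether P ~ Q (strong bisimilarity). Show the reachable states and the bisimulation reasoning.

YES

Reachable graph of P (2 states):
  p0 = rec X. 0 + a.(a.X + 0\{a}) | —a→ p1
  p1 = a.(rec X. 0 + a.(a.X + 0\{a})) + 0\{a} | —a→ p0
Reachable graph of Q (2 states):
  q0 = rec X. a.(a.X + 0\{a}) | —a→ q1
  q1 = a.(rec X. a.(a.X + 0\{a})) + 0\{a} | —a→ q0
Coarsest stable partition (strong bisimilarity classes):
  B0 = {p0, p1, q0, q1}
p0 ∈ B0, q0 ∈ B0 → same block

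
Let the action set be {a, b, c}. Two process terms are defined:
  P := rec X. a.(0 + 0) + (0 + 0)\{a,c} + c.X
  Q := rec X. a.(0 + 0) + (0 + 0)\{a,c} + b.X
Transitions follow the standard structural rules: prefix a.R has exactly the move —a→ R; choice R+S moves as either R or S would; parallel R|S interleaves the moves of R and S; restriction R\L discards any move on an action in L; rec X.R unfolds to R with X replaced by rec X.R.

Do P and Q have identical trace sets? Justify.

trace-distinct — witness ⟨c⟩

Reachable graph of P (2 states):
  p0 = rec X. a.(0 + 0) + (0 + 0)\{a,c} + c.X | -a-> p1, -c-> p0
  p1 = 0 + 0 | (no moves)
Reachable graph of Q (2 states):
  q0 = rec X. a.(0 + 0) + (0 + 0)\{a,c} + b.X | -a-> q1, -b-> q0
  q1 = 0 + 0 | (no moves)
Executing c from P (initial set {p0}):
  step 1 (c): {p0}
  P completes σ.
Executing c from Q (initial set {q0}):
  step 1 (c): no successor for Q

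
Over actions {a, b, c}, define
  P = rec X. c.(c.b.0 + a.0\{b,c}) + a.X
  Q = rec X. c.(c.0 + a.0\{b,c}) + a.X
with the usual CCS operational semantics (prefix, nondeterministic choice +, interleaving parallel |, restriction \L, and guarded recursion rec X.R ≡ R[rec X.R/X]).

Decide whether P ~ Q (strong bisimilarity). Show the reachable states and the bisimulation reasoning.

P's transition system — 5 states:
  m0 = rec X. c.(c.b.0 + a.0\{b,c}) + a.X :: —a→ m0, —c→ m1
  m1 = c.b.0 + a.0\{b,c} :: —a→ m2, —c→ m3
  m2 = 0\{b,c} :: ·
  m3 = b.0 :: —b→ m4
  m4 = 0 :: ·
Q's transition system — 4 states:
  n0 = rec X. c.(c.0 + a.0\{b,c}) + a.X :: —a→ n0, —c→ n1
  n1 = c.0 + a.0\{b,c} :: —a→ n2, —c→ n3
  n2 = 0\{b,c} :: ·
  n3 = 0 :: ·
Partition-refinement fixed point:
  B0 = {m0}
  B1 = {m1}
  B2 = {m2, m4, n2, n3}
  B3 = {m3}
  B4 = {n0}
  B5 = {n1}
m0 ∈ B0, n0 ∈ B4 → different blocks

NO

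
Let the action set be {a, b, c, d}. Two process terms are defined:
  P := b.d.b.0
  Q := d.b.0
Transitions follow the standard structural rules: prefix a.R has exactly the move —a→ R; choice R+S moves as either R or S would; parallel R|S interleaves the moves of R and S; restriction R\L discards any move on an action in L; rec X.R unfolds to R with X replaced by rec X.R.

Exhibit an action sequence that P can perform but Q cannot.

LTS(P): 4 reachable states
  u0 = b.d.b.0 has moves --b--▸ u1
  u1 = d.b.0 has moves --d--▸ u2
  u2 = b.0 has moves --b--▸ u3
  u3 = 0 has moves ·
LTS(Q): 3 reachable states
  v0 = d.b.0 has moves --d--▸ v1
  v1 = b.0 has moves --b--▸ v2
  v2 = 0 has moves ·
Executing b from P (initial set {u0}):
  step 1 (b): {u1}
  ✓ P
Executing b from Q (initial set {v0}):
  step 1 (b): ∅  — Q cannot continue

b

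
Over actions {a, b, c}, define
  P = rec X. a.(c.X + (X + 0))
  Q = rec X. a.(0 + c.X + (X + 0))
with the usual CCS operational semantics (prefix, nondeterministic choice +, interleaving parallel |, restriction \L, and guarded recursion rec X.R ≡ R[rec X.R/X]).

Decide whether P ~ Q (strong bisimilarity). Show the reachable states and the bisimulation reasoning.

YES

P's transition system — 2 states:
  p0 = rec X. a.(c.X + (X + 0)) :: -a-> p1
  p1 = c.(rec X. a.(c.X + (X + 0))) + ((rec X. a.(c.X + (X + 0))) + 0) :: -a-> p1, -c-> p0
Q's transition system — 2 states:
  q0 = rec X. a.(0 + c.X + (X + 0)) :: -a-> q1
  q1 = 0 + c.(rec X. a.(0 + c.X + (X + 0))) + ((rec X. a.(0 + c.X + (X + 0))) + 0) :: -a-> q1, -c-> q0
Bisimilarity quotient blocks:
  B0 = {p0, q0}
  B1 = {p1, q1}
p0 ∈ B0, q0 ∈ B0 → same block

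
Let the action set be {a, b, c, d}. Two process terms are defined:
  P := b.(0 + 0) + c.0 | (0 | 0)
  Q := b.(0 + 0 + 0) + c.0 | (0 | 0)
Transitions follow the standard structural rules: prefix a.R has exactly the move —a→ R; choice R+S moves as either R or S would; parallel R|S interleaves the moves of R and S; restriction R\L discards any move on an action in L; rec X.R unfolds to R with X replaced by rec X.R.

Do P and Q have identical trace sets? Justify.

LTS(P): 3 reachable states
  p0 = b.(0 + 0) + c.0 | (0 | 0) → —b→ p1, —c→ p2
  p1 = 0 + 0 → ∅
  p2 = 0 | (0 | 0) → ∅
LTS(Q): 3 reachable states
  q0 = b.(0 + 0 + 0) + c.0 | (0 | 0) → —b→ q1, —c→ q2
  q1 = 0 + 0 + 0 → ∅
  q2 = 0 | (0 | 0) → ∅
Coarsest stable partition (strong bisimilarity classes):
  B0 = {p0, q0}
  B1 = {p1, p2, q1, q2}
p0 ∈ B0, q0 ∈ B0 → same block
Bisimilar ⇒ trace-equivalent.

trace-equivalent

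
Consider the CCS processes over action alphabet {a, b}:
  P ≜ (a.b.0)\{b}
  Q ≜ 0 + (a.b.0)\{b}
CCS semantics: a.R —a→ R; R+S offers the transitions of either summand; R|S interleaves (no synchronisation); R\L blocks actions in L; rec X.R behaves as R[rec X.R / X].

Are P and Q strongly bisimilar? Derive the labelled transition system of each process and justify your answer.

P's transition system — 2 states:
  p0 = (a.b.0)\{b} → --a--▸ p1
  p1 = (b.0)\{b} → stopped
Q's transition system — 2 states:
  q0 = 0 + (a.b.0)\{b} → --a--▸ q1
  q1 = (b.0)\{b} → stopped
Coarsest stable partition (strong bisimilarity classes):
  B0 = {p0, q0}
  B1 = {p1, q1}
p0 ∈ B0, q0 ∈ B0 → same block

bisimilar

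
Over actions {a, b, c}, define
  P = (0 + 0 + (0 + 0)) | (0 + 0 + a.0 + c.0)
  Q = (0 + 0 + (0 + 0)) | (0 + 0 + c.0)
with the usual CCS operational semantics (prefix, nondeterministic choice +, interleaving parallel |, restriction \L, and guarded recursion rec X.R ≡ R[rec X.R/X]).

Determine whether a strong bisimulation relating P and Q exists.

P ≁ Q

LTS(P): 2 reachable states
  s0 = (0 + 0 + (0 + 0)) | (0 + 0 + a.0 + c.0) ⊢ ··a··> s1, ··c··> s1
  s1 = (0 + 0 + (0 + 0)) | 0 ⊢ stopped
LTS(Q): 2 reachable states
  t0 = (0 + 0 + (0 + 0)) | (0 + 0 + c.0) ⊢ ··c··> t1
  t1 = (0 + 0 + (0 + 0)) | 0 ⊢ stopped
Bisimilarity quotient blocks:
  B0 = {s0}
  B1 = {s1, t1}
  B2 = {t0}
s0 ∈ B0, t0 ∈ B2 → different blocks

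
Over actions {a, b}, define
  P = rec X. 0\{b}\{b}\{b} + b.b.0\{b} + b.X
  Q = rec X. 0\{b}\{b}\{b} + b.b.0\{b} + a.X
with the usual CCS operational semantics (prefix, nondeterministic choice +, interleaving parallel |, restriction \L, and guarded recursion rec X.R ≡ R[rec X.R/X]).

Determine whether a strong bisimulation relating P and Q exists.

P's transition system — 3 states:
  s0 = rec X. 0\{b}\{b}\{b} + b.b.0\{b} + b.X :: --b--▸ s0, --b--▸ s1
  s1 = b.0\{b} :: --b--▸ s2
  s2 = 0\{b} :: ∅
Q's transition system — 3 states:
  t0 = rec X. 0\{b}\{b}\{b} + b.b.0\{b} + a.X :: --a--▸ t0, --b--▸ t1
  t1 = b.0\{b} :: --b--▸ t2
  t2 = 0\{b} :: ∅
Coarsest stable partition (strong bisimilarity classes):
  B0 = {s0}
  B1 = {s1, t1}
  B2 = {s2, t2}
  B3 = {t0}
s0 ∈ B0, t0 ∈ B3 → different blocks

NO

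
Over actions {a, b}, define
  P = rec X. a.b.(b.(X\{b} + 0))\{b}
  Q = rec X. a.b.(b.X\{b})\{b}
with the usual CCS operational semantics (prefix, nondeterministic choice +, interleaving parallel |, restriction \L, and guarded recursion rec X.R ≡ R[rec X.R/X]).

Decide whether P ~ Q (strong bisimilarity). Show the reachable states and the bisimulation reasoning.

P ~ Q

P's transition system — 3 states:
  m0 = rec X. a.b.(b.(X\{b} + 0))\{b} → --a--▸ m1
  m1 = b.(b.((rec X. a.b.(b.(X\{b} + 0))\{b})\{b} + 0))\{b} → --b--▸ m2
  m2 = (b.((rec X. a.b.(b.(X\{b} + 0))\{b})\{b} + 0))\{b} → deadlocked
Q's transition system — 3 states:
  n0 = rec X. a.b.(b.X\{b})\{b} → --a--▸ n1
  n1 = b.(b.(rec X. a.b.(b.X\{b})\{b})\{b})\{b} → --b--▸ n2
  n2 = (b.(rec X. a.b.(b.X\{b})\{b})\{b})\{b} → deadlocked
Coarsest stable partition (strong bisimilarity classes):
  B0 = {m0, n0}
  B1 = {m1, n1}
  B2 = {m2, n2}
m0 ∈ B0, n0 ∈ B0 → same block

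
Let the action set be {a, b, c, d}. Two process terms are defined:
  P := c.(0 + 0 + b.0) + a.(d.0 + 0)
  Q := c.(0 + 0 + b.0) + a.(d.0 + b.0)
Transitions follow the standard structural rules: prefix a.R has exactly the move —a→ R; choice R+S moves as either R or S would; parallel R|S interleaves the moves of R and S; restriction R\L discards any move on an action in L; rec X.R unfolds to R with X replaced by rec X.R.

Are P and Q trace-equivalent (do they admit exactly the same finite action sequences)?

P's transition system — 4 states:
  u0 = c.(0 + 0 + b.0) + a.(d.0 + 0) → =a=> u1, =c=> u2
  u1 = d.0 + 0 → =d=> u3
  u2 = 0 + 0 + b.0 → =b=> u3
  u3 = 0 → (no moves)
Q's transition system — 4 states:
  v0 = c.(0 + 0 + b.0) + a.(d.0 + b.0) → =a=> v1, =c=> v2
  v1 = d.0 + b.0 → =b=> v3, =d=> v3
  v2 = 0 + 0 + b.0 → =b=> v3
  v3 = 0 → (no moves)
Run σ = ⟨ab⟩ on Q: start {v0}
  after a @ step 1: {v1}
  after b @ step 2: {v3}
  ✓ Q
Run σ = ⟨ab⟩ on P: start {u0}
  after a @ step 1: {u1}
  after b @ step 2: ∅ (P stuck)

trace-distinct — witness ⟨ab⟩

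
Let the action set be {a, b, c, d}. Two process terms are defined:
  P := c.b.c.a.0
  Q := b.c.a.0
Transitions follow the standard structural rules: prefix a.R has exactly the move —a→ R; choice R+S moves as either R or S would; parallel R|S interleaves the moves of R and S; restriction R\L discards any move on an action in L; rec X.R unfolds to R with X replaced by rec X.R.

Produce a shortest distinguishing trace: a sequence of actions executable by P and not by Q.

c

LTS(P): 5 reachable states
  m0 = c.b.c.a.0 → -c-> m1
  m1 = b.c.a.0 → -b-> m2
  m2 = c.a.0 → -c-> m3
  m3 = a.0 → -a-> m4
  m4 = 0 → deadlocked
LTS(Q): 4 reachable states
  n0 = b.c.a.0 → -b-> n1
  n1 = c.a.0 → -c-> n2
  n2 = a.0 → -a-> n3
  n3 = 0 → deadlocked
Executing c from P (initial set {m0}):
  after c @ step 1: {m1}
  ✓ P
Executing c from Q (initial set {n0}):
  after c @ step 1: ∅  — Q cannot continue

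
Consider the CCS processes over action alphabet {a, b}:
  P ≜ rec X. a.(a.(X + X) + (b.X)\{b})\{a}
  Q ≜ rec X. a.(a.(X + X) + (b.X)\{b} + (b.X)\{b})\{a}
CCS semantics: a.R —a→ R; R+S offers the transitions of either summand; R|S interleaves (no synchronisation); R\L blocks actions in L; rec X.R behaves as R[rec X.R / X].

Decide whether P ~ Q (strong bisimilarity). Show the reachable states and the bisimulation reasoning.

bisimilar

Reachable graph of P (2 states):
  s0 = rec X. a.(a.(X + X) + (b.X)\{b})\{a} has moves --a--▸ s1
  s1 = (a.((rec X. a.(a.(X + X) + (b.X)\{b})\{a}) + (rec X. a.(a.(X + X) + (b.X)\{b})\{a})) + (b.(rec X. a.(a.(X + X) + (b.X)\{b})\{a}))\{b})\{a} has moves (no moves)
Reachable graph of Q (2 states):
  t0 = rec X. a.(a.(X + X) + (b.X)\{b} + (b.X)\{b})\{a} has moves --a--▸ t1
  t1 = (a.((rec X. a.(a.(X + X) + (b.X)\{b} + (b.X)\{b})\{a}) + (rec X. a.(a.(X + X) + (b.X)\{b} + (b.X)\{b})\{a})) + (b.(rec X. a.(a.(X + X) + (b.X)\{b} + (b.X)\{b})\{a}))\{b} + (b.(rec X. a.(a.(X + X) + (b.X)\{b} + (b.X)\{b})\{a}))\{b})\{a} has moves (no moves)
Partition-refinement fixed point:
  B0 = {s0, t0}
  B1 = {s1, t1}
s0 ∈ B0, t0 ∈ B0 → same block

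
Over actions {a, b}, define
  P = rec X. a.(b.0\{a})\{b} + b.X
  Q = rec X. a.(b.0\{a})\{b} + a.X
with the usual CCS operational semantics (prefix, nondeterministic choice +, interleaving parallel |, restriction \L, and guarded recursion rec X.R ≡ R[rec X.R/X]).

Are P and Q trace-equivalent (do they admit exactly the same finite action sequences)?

NO — witness ⟨b⟩

P's transition system — 2 states:
  m0 = rec X. a.(b.0\{a})\{b} + b.X | ··a··> m1, ··b··> m0
  m1 = (b.0\{a})\{b} | ∅
Q's transition system — 2 states:
  n0 = rec X. a.(b.0\{a})\{b} + a.X | ··a··> n0, ··a··> n1
  n1 = (b.0\{a})\{b} | ∅
Executing b from P (initial set {m0}):
  after b @ step 1: {m0}
  ✓ P
Executing b from Q (initial set {n0}):
  after b @ step 1: ∅  — Q cannot continue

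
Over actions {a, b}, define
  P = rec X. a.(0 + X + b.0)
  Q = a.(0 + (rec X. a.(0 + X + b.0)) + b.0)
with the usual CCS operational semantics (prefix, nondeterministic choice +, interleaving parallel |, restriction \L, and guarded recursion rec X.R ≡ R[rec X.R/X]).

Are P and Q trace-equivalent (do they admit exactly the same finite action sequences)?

Reachable graph of P (3 states):
  p0 = rec X. a.(0 + X + b.0) ⊢ --a--▸ p1
  p1 = 0 + (rec X. a.(0 + X + b.0)) + b.0 ⊢ --a--▸ p1, --b--▸ p2
  p2 = 0 ⊢ deadlocked
Reachable graph of Q (3 states):
  q0 = a.(0 + (rec X. a.(0 + X + b.0)) + b.0) ⊢ --a--▸ q1
  q1 = 0 + (rec X. a.(0 + X + b.0)) + b.0 ⊢ --a--▸ q1, --b--▸ q2
  q2 = 0 ⊢ deadlocked
Bisimilarity quotient blocks:
  B0 = {p0, q0}
  B1 = {p1, q1}
  B2 = {p2, q2}
p0 ∈ B0, q0 ∈ B0 → same block
Bisimilar ⇒ trace-equivalent.

YES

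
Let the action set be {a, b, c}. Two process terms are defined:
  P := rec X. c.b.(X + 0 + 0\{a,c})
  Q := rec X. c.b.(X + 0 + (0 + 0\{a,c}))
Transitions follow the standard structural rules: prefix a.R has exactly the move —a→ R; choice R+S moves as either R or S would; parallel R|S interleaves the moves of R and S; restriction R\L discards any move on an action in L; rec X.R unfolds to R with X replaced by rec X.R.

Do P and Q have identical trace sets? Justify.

Reachable graph of P (3 states):
  u0 = rec X. c.b.(X + 0 + 0\{a,c}) :: ··c··> u1
  u1 = b.((rec X. c.b.(X + 0 + 0\{a,c})) + 0 + 0\{a,c}) :: ··b··> u2
  u2 = (rec X. c.b.(X + 0 + 0\{a,c})) + 0 + 0\{a,c} :: ··c··> u1
Reachable graph of Q (3 states):
  v0 = rec X. c.b.(X + 0 + (0 + 0\{a,c})) :: ··c··> v1
  v1 = b.((rec X. c.b.(X + 0 + (0 + 0\{a,c}))) + 0 + (0 + 0\{a,c})) :: ··b··> v2
  v2 = (rec X. c.b.(X + 0 + (0 + 0\{a,c}))) + 0 + (0 + 0\{a,c}) :: ··c··> v1
Bisimilarity quotient blocks:
  B0 = {u0, u2, v0, v2}
  B1 = {u1, v1}
u0 ∈ B0, v0 ∈ B0 → same block
Bisimilar ⇒ trace-equivalent.

trace-equivalent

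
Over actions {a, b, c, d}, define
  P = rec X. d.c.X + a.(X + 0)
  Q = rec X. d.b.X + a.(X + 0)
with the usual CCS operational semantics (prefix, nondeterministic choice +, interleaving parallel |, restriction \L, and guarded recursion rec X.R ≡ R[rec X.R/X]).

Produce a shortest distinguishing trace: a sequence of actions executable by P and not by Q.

dc

Reachable graph of P (3 states):
  u0 = rec X. d.c.X + a.(X + 0) → —a→ u1, —d→ u2
  u1 = (rec X. d.c.X + a.(X + 0)) + 0 → —a→ u1, —d→ u2
  u2 = c.(rec X. d.c.X + a.(X + 0)) → —c→ u0
Reachable graph of Q (3 states):
  v0 = rec X. d.b.X + a.(X + 0) → —a→ v1, —d→ v2
  v1 = (rec X. d.b.X + a.(X + 0)) + 0 → —a→ v1, —d→ v2
  v2 = b.(rec X. d.b.X + a.(X + 0)) → —b→ v0
Run σ = ⟨dc⟩ on P: start {u0}
  [1] d ⇒ {u2}
  [2] c ⇒ {u0}
  — P admits the full trace.
Run σ = ⟨dc⟩ on Q: start {v0}
  [1] d ⇒ {v2}
  [2] c ⇒ ∅  — Q cannot continue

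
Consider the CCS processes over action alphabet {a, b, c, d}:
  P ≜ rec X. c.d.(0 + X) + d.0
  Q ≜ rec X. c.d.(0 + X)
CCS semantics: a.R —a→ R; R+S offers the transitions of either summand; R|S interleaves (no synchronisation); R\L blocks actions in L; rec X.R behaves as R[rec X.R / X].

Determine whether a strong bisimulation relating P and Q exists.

not bisimilar

LTS(P): 4 reachable states
  p0 = rec X. c.d.(0 + X) + d.0 :: =c=> p1, =d=> p2
  p1 = d.(0 + (rec X. c.d.(0 + X) + d.0)) :: =d=> p3
  p2 = 0 :: ∅
  p3 = 0 + (rec X. c.d.(0 + X) + d.0) :: =c=> p1, =d=> p2
LTS(Q): 3 reachable states
  q0 = rec X. c.d.(0 + X) :: =c=> q1
  q1 = d.(0 + (rec X. c.d.(0 + X))) :: =d=> q2
  q2 = 0 + (rec X. c.d.(0 + X)) :: =c=> q1
Coarsest stable partition (strong bisimilarity classes):
  B0 = {p0, p3}
  B1 = {p2}
  B2 = {p1}
  B3 = {q0, q2}
  B4 = {q1}
p0 ∈ B0, q0 ∈ B3 → different blocks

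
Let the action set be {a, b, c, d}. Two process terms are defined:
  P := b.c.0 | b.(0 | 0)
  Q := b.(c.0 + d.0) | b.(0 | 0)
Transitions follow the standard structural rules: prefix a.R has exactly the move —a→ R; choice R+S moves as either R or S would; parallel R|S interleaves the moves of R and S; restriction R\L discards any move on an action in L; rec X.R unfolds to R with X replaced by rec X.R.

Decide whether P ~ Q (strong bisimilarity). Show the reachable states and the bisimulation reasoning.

not bisimilar

P's transition system — 6 states:
  m0 = b.c.0 | b.(0 | 0) has moves ··b··> m1, ··b··> m2
  m1 = b.c.0 | (0 | 0) has moves ··b··> m3
  m2 = c.0 | b.(0 | 0) has moves ··b··> m3, ··c··> m4
  m3 = c.0 | (0 | 0) has moves ··c··> m5
  m4 = 0 | b.(0 | 0) has moves ··b··> m5
  m5 = 0 | (0 | 0) has moves ·
Q's transition system — 6 states:
  n0 = b.(c.0 + d.0) | b.(0 | 0) has moves ··b··> n1, ··b··> n2
  n1 = (c.0 + d.0) | b.(0 | 0) has moves ··b··> n3, ··c··> n4, ··d··> n4
  n2 = b.(c.0 + d.0) | (0 | 0) has moves ··b··> n3
  n3 = (c.0 + d.0) | (0 | 0) has moves ··c··> n5, ··d··> n5
  n4 = 0 | b.(0 | 0) has moves ··b··> n5
  n5 = 0 | (0 | 0) has moves ·
Partition-refinement fixed point:
  B0 = {m0}
  B1 = {m2}
  B2 = {m4, n4}
  B3 = {m5, n5}
  B4 = {m3}
  B5 = {m1}
  B6 = {n0}
  B7 = {n2}
  B8 = {n3}
  B9 = {n1}
m0 ∈ B0, n0 ∈ B6 → different blocks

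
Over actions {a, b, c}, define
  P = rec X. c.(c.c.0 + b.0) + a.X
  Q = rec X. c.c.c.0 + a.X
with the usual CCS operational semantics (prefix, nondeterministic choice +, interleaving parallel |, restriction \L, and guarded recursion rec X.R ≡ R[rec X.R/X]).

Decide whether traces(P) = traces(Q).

LTS(P): 4 reachable states
  u0 = rec X. c.(c.c.0 + b.0) + a.X ⊢ =a=> u0, =c=> u1
  u1 = c.c.0 + b.0 ⊢ =b=> u2, =c=> u3
  u2 = 0 ⊢ deadlocked
  u3 = c.0 ⊢ =c=> u2
LTS(Q): 4 reachable states
  v0 = rec X. c.c.c.0 + a.X ⊢ =a=> v0, =c=> v1
  v1 = c.c.0 ⊢ =c=> v2
  v2 = c.0 ⊢ =c=> v3
  v3 = 0 ⊢ deadlocked
Executing cb from P (initial set {u0}):
  [1] c ⇒ {u1}
  [2] b ⇒ {u2}
  ✓ P
Executing cb from Q (initial set {v0}):
  [1] c ⇒ {v1}
  [2] b ⇒ ∅ (Q stuck)

traces(P) ≠ traces(Q) — witness ⟨cb⟩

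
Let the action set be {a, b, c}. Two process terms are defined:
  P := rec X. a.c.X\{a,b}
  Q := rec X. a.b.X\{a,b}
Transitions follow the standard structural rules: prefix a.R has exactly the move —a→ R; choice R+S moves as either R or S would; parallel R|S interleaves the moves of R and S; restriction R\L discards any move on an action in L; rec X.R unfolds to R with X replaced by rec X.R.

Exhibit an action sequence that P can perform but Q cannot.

ac

Reachable graph of P (3 states):
  m0 = rec X. a.c.X\{a,b} has moves -a-> m1
  m1 = c.(rec X. a.c.X\{a,b})\{a,b} has moves -c-> m2
  m2 = (rec X. a.c.X\{a,b})\{a,b} has moves ·
Reachable graph of Q (3 states):
  n0 = rec X. a.b.X\{a,b} has moves -a-> n1
  n1 = b.(rec X. a.b.X\{a,b})\{a,b} has moves -b-> n2
  n2 = (rec X. a.b.X\{a,b})\{a,b} has moves ·
Trace ⟨ac⟩ through P, begin at {m0}:
  after a @ step 1: {m1}
  after c @ step 2: {m2}
  — P admits the full trace.
Trace ⟨ac⟩ through Q, begin at {n0}:
  after a @ step 1: {n1}
  after c @ step 2: ∅ (Q stuck)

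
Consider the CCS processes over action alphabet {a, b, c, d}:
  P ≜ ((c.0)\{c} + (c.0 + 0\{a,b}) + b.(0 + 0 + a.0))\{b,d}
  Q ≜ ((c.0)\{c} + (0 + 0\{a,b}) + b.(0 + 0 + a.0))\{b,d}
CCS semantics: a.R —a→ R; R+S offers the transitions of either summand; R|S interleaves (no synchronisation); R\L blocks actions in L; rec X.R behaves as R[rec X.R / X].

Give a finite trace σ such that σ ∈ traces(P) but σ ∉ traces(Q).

c

Reachable graph of P (2 states):
  u0 = ((c.0)\{c} + (c.0 + 0\{a,b}) + b.(0 + 0 + a.0))\{b,d} :: --c--▸ u1
  u1 = 0\{b,d} :: deadlocked
Reachable graph of Q (1 states):
  v0 = ((c.0)\{c} + (0 + 0\{a,b}) + b.(0 + 0 + a.0))\{b,d} :: deadlocked
Executing c from P (initial set {u0}):
  after c @ step 1: {u1}
  P completes σ.
Executing c from Q (initial set {v0}):
  after c @ step 1: ∅  — Q cannot continue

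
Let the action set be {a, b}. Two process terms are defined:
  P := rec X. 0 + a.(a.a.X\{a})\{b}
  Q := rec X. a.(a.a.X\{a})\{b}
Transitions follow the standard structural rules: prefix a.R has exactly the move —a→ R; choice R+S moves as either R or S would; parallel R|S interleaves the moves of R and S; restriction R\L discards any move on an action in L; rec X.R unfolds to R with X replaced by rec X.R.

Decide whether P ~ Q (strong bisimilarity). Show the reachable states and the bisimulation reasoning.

Reachable graph of P (4 states):
  p0 = rec X. 0 + a.(a.a.X\{a})\{b} has moves --a--▸ p1
  p1 = (a.a.(rec X. 0 + a.(a.a.X\{a})\{b})\{a})\{b} has moves --a--▸ p2
  p2 = (a.(rec X. 0 + a.(a.a.X\{a})\{b})\{a})\{b} has moves --a--▸ p3
  p3 = (rec X. 0 + a.(a.a.X\{a})\{b})\{a}\{b} has moves ∅
Reachable graph of Q (4 states):
  q0 = rec X. a.(a.a.X\{a})\{b} has moves --a--▸ q1
  q1 = (a.a.(rec X. a.(a.a.X\{a})\{b})\{a})\{b} has moves --a--▸ q2
  q2 = (a.(rec X. a.(a.a.X\{a})\{b})\{a})\{b} has moves --a--▸ q3
  q3 = (rec X. a.(a.a.X\{a})\{b})\{a}\{b} has moves ∅
Coarsest stable partition (strong bisimilarity classes):
  B0 = {p0, q0}
  B1 = {p1, q1}
  B2 = {p2, q2}
  B3 = {p3, q3}
p0 ∈ B0, q0 ∈ B0 → same block

YES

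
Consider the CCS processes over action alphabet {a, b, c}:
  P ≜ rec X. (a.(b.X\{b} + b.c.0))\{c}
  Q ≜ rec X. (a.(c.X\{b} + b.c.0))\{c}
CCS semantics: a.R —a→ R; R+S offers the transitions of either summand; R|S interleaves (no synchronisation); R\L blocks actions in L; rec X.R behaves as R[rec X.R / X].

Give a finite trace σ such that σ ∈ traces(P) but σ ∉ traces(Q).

Reachable graph of P (5 states):
  u0 = rec X. (a.(b.X\{b} + b.c.0))\{c} → -a-> u1
  u1 = (b.(rec X. (a.(b.X\{b} + b.c.0))\{c})\{b} + b.c.0)\{c} → -b-> u2, -b-> u3
  u2 = (c.0)\{c} → ·
  u3 = (rec X. (a.(b.X\{b} + b.c.0))\{c})\{b}\{c} → -a-> u4
  u4 = (b.(rec X. (a.(b.X\{b} + b.c.0))\{c})\{b} + b.c.0)\{c}\{b}\{c} → ·
Reachable graph of Q (3 states):
  v0 = rec X. (a.(c.X\{b} + b.c.0))\{c} → -a-> v1
  v1 = (c.(rec X. (a.(c.X\{b} + b.c.0))\{c})\{b} + b.c.0)\{c} → -b-> v2
  v2 = (c.0)\{c} → ·
Run σ = ⟨aba⟩ on P: start {u0}
  [1] a ⇒ {u1}
  [2] b ⇒ {u2, u3}
  [3] a ⇒ {u4}
  — P admits the full trace.
Run σ = ⟨aba⟩ on Q: start {v0}
  [1] a ⇒ {v1}
  [2] b ⇒ {v2}
  [3] a ⇒ ∅ (Q stuck)

aba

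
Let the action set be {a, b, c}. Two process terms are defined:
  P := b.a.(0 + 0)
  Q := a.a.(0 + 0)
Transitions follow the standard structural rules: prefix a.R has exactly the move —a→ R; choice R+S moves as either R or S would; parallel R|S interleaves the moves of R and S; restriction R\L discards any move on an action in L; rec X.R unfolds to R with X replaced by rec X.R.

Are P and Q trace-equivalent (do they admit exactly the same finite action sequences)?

trace-distinct — witness ⟨b⟩

Reachable graph of P (3 states):
  u0 = b.a.(0 + 0) ⊢ —b→ u1
  u1 = a.(0 + 0) ⊢ —a→ u2
  u2 = 0 + 0 ⊢ deadlocked
Reachable graph of Q (3 states):
  v0 = a.a.(0 + 0) ⊢ —a→ v1
  v1 = a.(0 + 0) ⊢ —a→ v2
  v2 = 0 + 0 ⊢ deadlocked
Executing b from P (initial set {u0}):
  step 1 (b): {u1}
  ✓ P
Executing b from Q (initial set {v0}):
  step 1 (b): ∅  — Q cannot continue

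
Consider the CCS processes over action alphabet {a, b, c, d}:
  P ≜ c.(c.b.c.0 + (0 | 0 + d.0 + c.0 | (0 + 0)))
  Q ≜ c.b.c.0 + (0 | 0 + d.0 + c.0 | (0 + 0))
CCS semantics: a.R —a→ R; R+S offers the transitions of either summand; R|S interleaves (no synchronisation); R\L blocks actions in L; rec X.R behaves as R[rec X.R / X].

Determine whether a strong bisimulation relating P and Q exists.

P ≁ Q

Reachable graph of P (6 states):
  u0 = c.(c.b.c.0 + (0 | 0 + d.0 + c.0 | (0 + 0))) → --c--▸ u1
  u1 = c.b.c.0 + (0 | 0 + d.0 + c.0 | (0 + 0)) → --c--▸ u2, --c--▸ u3, --d--▸ u4
  u2 = 0 | (0 + 0) → deadlocked
  u3 = b.c.0 → --b--▸ u5
  u4 = 0 → deadlocked
  u5 = c.0 → --c--▸ u4
Reachable graph of Q (5 states):
  v0 = c.b.c.0 + (0 | 0 + d.0 + c.0 | (0 + 0)) → --c--▸ v1, --c--▸ v2, --d--▸ v3
  v1 = 0 | (0 + 0) → deadlocked
  v2 = b.c.0 → --b--▸ v4
  v3 = 0 → deadlocked
  v4 = c.0 → --c--▸ v3
Coarsest stable partition (strong bisimilarity classes):
  B0 = {u0}
  B1 = {u1, v0}
  B2 = {u2, u4, v1, v3}
  B3 = {u3, v2}
  B4 = {u5, v4}
u0 ∈ B0, v0 ∈ B1 → different blocks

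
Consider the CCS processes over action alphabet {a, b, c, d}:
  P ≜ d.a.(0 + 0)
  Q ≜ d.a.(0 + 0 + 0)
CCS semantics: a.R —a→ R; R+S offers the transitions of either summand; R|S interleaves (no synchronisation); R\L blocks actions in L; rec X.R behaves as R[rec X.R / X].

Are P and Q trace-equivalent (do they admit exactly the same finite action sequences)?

YES

P's transition system — 3 states:
  u0 = d.a.(0 + 0) → —d→ u1
  u1 = a.(0 + 0) → —a→ u2
  u2 = 0 + 0 → deadlocked
Q's transition system — 3 states:
  v0 = d.a.(0 + 0 + 0) → —d→ v1
  v1 = a.(0 + 0 + 0) → —a→ v2
  v2 = 0 + 0 + 0 → deadlocked
Partition-refinement fixed point:
  B0 = {u0, v0}
  B1 = {u1, v1}
  B2 = {u2, v2}
u0 ∈ B0, v0 ∈ B0 → same block
Bisimilar ⇒ trace-equivalent.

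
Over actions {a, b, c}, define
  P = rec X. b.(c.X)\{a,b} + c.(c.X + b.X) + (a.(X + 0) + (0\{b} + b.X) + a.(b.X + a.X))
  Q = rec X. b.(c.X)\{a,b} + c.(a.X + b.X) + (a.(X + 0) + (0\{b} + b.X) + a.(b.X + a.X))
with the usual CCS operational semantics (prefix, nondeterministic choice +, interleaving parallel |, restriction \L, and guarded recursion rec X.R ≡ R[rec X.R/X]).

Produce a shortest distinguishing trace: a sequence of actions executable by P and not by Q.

Reachable graph of P (7 states):
  p0 = rec X. b.(c.X)\{a,b} + c.(c.X + b.X) + (a.(X + 0) + (0\{b} + b.X) + a.(b.X + a.X)) → —a→ p1, —a→ p2, —b→ p0, —b→ p3, —c→ p4
  p1 = (rec X. b.(c.X)\{a,b} + c.(c.X + b.X) + (a.(X + 0) + (0\{b} + b.X) + a.(b.X + a.X))) + 0 → —a→ p1, —a→ p2, —b→ p0, —b→ p3, —c→ p4
  p2 = b.(rec X. b.(c.X)\{a,b} + c.(c.X + b.X) + (a.(X + 0) + (0\{b} + b.X) + a.(b.X + a.X))) + a.(rec X. b.(c.X)\{a,b} + c.(c.X + b.X) + (a.(X + 0) + (0\{b} + b.X) + a.(b.X + a.X))) → —a→ p0, —b→ p0
  p3 = (c.(rec X. b.(c.X)\{a,b} + c.(c.X + b.X) + (a.(X + 0) + (0\{b} + b.X) + a.(b.X + a.X))))\{a,b} → —c→ p5
  p4 = c.(rec X. b.(c.X)\{a,b} + c.(c.X + b.X) + (a.(X + 0) + (0\{b} + b.X) + a.(b.X + a.X))) + b.(rec X. b.(c.X)\{a,b} + c.(c.X + b.X) + (a.(X + 0) + (0\{b} + b.X) + a.(b.X + a.X))) → —b→ p0, —c→ p0
  p5 = (rec X. b.(c.X)\{a,b} + c.(c.X + b.X) + (a.(X + 0) + (0\{b} + b.X) + a.(b.X + a.X)))\{a,b} → —c→ p6
  p6 = (c.(rec X. b.(c.X)\{a,b} + c.(c.X + b.X) + (a.(X + 0) + (0\{b} + b.X) + a.(b.X + a.X))) + b.(rec X. b.(c.X)\{a,b} + c.(c.X + b.X) + (a.(X + 0) + (0\{b} + b.X) + a.(b.X + a.X))))\{a,b} → —c→ p5
Reachable graph of Q (7 states):
  q0 = rec X. b.(c.X)\{a,b} + c.(a.X + b.X) + (a.(X + 0) + (0\{b} + b.X) + a.(b.X + a.X)) → —a→ q1, —a→ q2, —b→ q0, —b→ q3, —c→ q4
  q1 = (rec X. b.(c.X)\{a,b} + c.(a.X + b.X) + (a.(X + 0) + (0\{b} + b.X) + a.(b.X + a.X))) + 0 → —a→ q1, —a→ q2, —b→ q0, —b→ q3, —c→ q4
  q2 = b.(rec X. b.(c.X)\{a,b} + c.(a.X + b.X) + (a.(X + 0) + (0\{b} + b.X) + a.(b.X + a.X))) + a.(rec X. b.(c.X)\{a,b} + c.(a.X + b.X) + (a.(X + 0) + (0\{b} + b.X) + a.(b.X + a.X))) → —a→ q0, —b→ q0
  q3 = (c.(rec X. b.(c.X)\{a,b} + c.(a.X + b.X) + (a.(X + 0) + (0\{b} + b.X) + a.(b.X + a.X))))\{a,b} → —c→ q5
  q4 = a.(rec X. b.(c.X)\{a,b} + c.(a.X + b.X) + (a.(X + 0) + (0\{b} + b.X) + a.(b.X + a.X))) + b.(rec X. b.(c.X)\{a,b} + c.(a.X + b.X) + (a.(X + 0) + (0\{b} + b.X) + a.(b.X + a.X))) → —a→ q0, —b→ q0
  q5 = (rec X. b.(c.X)\{a,b} + c.(a.X + b.X) + (a.(X + 0) + (0\{b} + b.X) + a.(b.X + a.X)))\{a,b} → —c→ q6
  q6 = (a.(rec X. b.(c.X)\{a,b} + c.(a.X + b.X) + (a.(X + 0) + (0\{b} + b.X) + a.(b.X + a.X))) + b.(rec X. b.(c.X)\{a,b} + c.(a.X + b.X) + (a.(X + 0) + (0\{b} + b.X) + a.(b.X + a.X))))\{a,b} → deadlocked
Trace ⟨cc⟩ through P, begin at {p0}:
  [1] c ⇒ {p4}
  [2] c ⇒ {p0}
  P completes σ.
Trace ⟨cc⟩ through Q, begin at {q0}:
  [1] c ⇒ {q4}
  [2] c ⇒ no successor for Q

cc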